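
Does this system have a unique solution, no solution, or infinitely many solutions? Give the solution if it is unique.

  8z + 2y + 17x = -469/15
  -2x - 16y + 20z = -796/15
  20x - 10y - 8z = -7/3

Row-reduce the augmented matrix:
R1 ← R1 / (17).
R2 ← R2 + 2·R1.
R3 ← R3 − 20·R1.
R2 ← R2 / (-268/17).
R1 ← R1 − 2/17·R2.
R3 ← R3 + 210/17·R2.
R3 ← R3 / (-2266/67).
R1 ← R1 − 42/67·R3.
R2 ← R2 + 89/67·R3.
Reading off the reduced rows gives x = -4/5, y = 1/2, z = -7/3.

x = -4/5, y = 1/2, z = -7/3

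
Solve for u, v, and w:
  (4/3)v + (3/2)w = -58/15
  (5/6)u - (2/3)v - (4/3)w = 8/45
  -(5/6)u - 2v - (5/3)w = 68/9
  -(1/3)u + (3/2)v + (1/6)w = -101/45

Row-reduce the augmented matrix:
Swap R1 and R2.
R1 ← R1 / (5/6).
R3 ← R3 + 5/6·R1.
R4 ← R4 + 1/3·R1.
R2 ← R2 / (4/3).
R1 ← R1 + 4/5·R2.
R3 ← R3 + 8/3·R2.
R4 ← R4 − 37/30·R2.
Swap R3 and R4.
R3 ← R3 / (-421/240).
R1 ← R1 + 7/10·R3.
R2 ← R2 − 9/8·R3.
R4 reduces to 0 = 0, so the extra equation is consistent.
Reading off the reduced rows gives u = -8/3, v = -2, w = -4/5.

u = -8/3, v = -2, w = -4/5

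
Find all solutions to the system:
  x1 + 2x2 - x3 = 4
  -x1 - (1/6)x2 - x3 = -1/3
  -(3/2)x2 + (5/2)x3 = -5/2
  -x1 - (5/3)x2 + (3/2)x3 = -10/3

no solution

Row-reduce:
R2 ← R2 + 1·R1.
R4 ← R4 + 1·R1.
R2 ← R2 / (11/6).
R1 ← R1 − 2·R2.
R3 ← R3 + 3/2·R2.
R4 ← R4 − 1/3·R2.
R3 ← R3 / (19/22).
R1 ← R1 − 13/11·R3.
R2 ← R2 + 12/11·R3.
R4 ← R4 − 19/22·R3.
Row 4 reduces to 0 = -1/2, a contradiction. The system is inconsistent.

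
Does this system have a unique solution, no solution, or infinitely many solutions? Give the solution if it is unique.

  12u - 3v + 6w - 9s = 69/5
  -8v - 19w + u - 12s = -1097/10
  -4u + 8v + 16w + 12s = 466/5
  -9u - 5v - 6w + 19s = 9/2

Row-reduce the augmented matrix:
R1 ← R1 / (12).
R2 ← R2 − 1·R1.
R3 ← R3 + 4·R1.
R4 ← R4 + 9·R1.
R2 ← R2 / (-31/4).
R1 ← R1 + 1/4·R2.
R3 ← R3 − 7·R2.
R4 ← R4 + 29/4·R2.
R3 ← R3 / (12/31).
R1 ← R1 − 35/31·R3.
R2 ← R2 − 78/31·R3.
R4 ← R4 − 519/31·R3.
R4 ← R4 / (73).
R1 ← R1 − 3·R4.
R2 ← R2 − 9·R4.
R3 ← R3 + 3·R4.
Reading off the reduced rows gives u = 5/2, v = 12/5, w = 3, s = 3.

u = 5/2, v = 12/5, w = 3, s = 3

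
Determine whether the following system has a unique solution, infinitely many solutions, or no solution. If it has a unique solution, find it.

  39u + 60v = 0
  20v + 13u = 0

infinitely many solutions

Row-reduce:
R1 ← R1 / (39).
R2 ← R2 − 13·R1.
Rank is 1 with 2 unknowns, leaving v free.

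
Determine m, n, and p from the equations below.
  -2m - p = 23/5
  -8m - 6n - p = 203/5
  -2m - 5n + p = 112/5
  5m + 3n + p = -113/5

Row-reduce the augmented matrix:
R1 ← R1 / (-2).
R2 ← R2 + 8·R1.
R3 ← R3 + 2·R1.
R4 ← R4 − 5·R1.
R2 ← R2 / (-6).
R3 ← R3 + 5·R2.
R4 ← R4 − 3·R2.
R3 ← R3 / (-1/2).
R1 ← R1 − 1/2·R3.
R2 ← R2 + 1/2·R3.
R4 reduces to 0 = 0, so the extra equation is consistent.
Reading off the reduced rows gives m = -3, n = -3, p = 7/5.

m = -3, n = -3, p = 7/5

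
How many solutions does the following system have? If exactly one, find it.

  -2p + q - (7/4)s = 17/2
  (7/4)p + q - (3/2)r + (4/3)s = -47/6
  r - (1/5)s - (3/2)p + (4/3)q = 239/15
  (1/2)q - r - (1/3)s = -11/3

Row-reduce the augmented matrix:
R1 ← R1 / (-2).
R2 ← R2 − 7/4·R1.
R3 ← R3 + 3/2·R1.
R2 ← R2 / (15/8).
R1 ← R1 + 1/2·R2.
R3 ← R3 − 7/12·R2.
R4 ← R4 − 1/2·R2.
R3 ← R3 / (22/15).
R1 ← R1 + 2/5·R3.
R2 ← R2 + 4/5·R3.
R4 ← R4 + 3/5·R3.
R4 ← R4 / (791/3960).
R1 ← R1 − 377/330·R4.
R2 ← R2 − 353/660·R4.
R3 ← R3 − 317/396·R4.
Reading off the reduced rows gives p = -4, q = 4, r = 5, s = 2.

p = -4, q = 4, r = 5, s = 2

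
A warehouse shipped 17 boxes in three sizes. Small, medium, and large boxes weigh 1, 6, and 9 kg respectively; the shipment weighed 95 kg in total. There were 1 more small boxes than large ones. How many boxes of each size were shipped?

small boxes: 2, medium boxes: 14, large boxes: 1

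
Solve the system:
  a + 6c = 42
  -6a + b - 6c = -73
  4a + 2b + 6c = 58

a = 6, b = -1, c = 6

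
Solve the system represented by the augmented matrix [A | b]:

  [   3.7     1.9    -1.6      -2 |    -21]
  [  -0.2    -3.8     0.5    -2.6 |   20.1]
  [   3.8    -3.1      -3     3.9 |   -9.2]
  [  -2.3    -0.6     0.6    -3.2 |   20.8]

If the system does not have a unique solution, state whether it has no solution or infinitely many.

x_1 = -6, x_2 = -4, x_3 = -3, x_4 = -2

Row-reduce the augmented matrix:
R1 ← R1 / (37/10).
R2 ← R2 + 1/5·R1.
R3 ← R3 − 19/5·R1.
R4 ← R4 + 23/10·R1.
R2 ← R2 / (-684/185).
R1 ← R1 − 19/37·R2.
R3 ← R3 + 1869/370·R2.
R4 ← R4 − 43/74·R2.
R3 ← R3 / (-2921/1520).
R1 ← R1 + 3/8·R3.
R2 ← R2 + 17/152·R3.
R4 ← R4 + 501/1520·R3.
R4 ← R4 / (-24859/3810).
R1 ← R1 + 1067/381·R4.
R2 ← R2 − 65/381·R4.
R3 ← R3 + 638/127·R4.
Reading off the reduced rows gives x_1 = -6, x_2 = -4, x_3 = -3, x_4 = -2.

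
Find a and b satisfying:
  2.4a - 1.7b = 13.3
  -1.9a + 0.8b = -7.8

a = 2, b = -5

Row-reduce the augmented matrix:
R1 ← R1 / (12/5).
R2 ← R2 + 19/10·R1.
R2 ← R2 / (-131/240).
R1 ← R1 + 17/24·R2.
Reading off the reduced rows gives a = 2, b = -5.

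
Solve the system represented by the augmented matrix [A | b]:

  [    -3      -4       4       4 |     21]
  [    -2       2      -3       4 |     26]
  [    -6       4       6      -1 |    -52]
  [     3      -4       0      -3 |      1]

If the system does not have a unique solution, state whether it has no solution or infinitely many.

Row-reduce the augmented matrix:
R1 ← R1 / (-3).
R2 ← R2 + 2·R1.
R3 ← R3 + 6·R1.
R4 ← R4 − 3·R1.
R2 ← R2 / (14/3).
R1 ← R1 − 4/3·R2.
R3 ← R3 − 12·R2.
R4 ← R4 + 8·R2.
R3 ← R3 / (88/7).
R1 ← R1 − 2/7·R3.
R2 ← R2 + 17/14·R3.
R4 ← R4 + 40/7·R3.
R4 ← R4 / (-26/11).
R1 ← R1 + 63/44·R4.
R2 ← R2 + 161/176·R4.
R3 ← R3 + 87/88·R4.
Reading off the reduced rows gives x_1 = 1, x_2 = -4, x_3 = -4, x_4 = 6.

x_1 = 1, x_2 = -4, x_3 = -4, x_4 = 6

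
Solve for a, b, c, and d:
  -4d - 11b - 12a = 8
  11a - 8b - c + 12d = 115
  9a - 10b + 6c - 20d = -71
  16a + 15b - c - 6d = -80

Row-reduce the augmented matrix:
R1 ← R1 / (-12).
R2 ← R2 − 11·R1.
R3 ← R3 − 9·R1.
R4 ← R4 − 16·R1.
R2 ← R2 / (-217/12).
R1 ← R1 − 11/12·R2.
R3 ← R3 + 73/4·R2.
R4 ← R4 − 1/3·R2.
R3 ← R3 / (1521/217).
R1 ← R1 + 11/217·R3.
R2 ← R2 − 12/217·R3.
R4 ← R4 + 221/217·R3.
R4 ← R4 / (-614/39).
R1 ← R1 − 268/507·R4.
R2 ← R2 + 36/169·R4.
R3 ← R3 + 2272/507·R4.
Reading off the reduced rows gives a = 1, b = -4, c = 0, d = 6.

a = 1, b = -4, c = 0, d = 6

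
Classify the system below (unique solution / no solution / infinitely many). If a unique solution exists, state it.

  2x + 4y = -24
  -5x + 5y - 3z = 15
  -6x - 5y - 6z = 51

Row-reduce the augmented matrix:
R1 ← R1 / (2).
R2 ← R2 + 5·R1.
R3 ← R3 + 6·R1.
R2 ← R2 / (15).
R1 ← R1 − 2·R2.
R3 ← R3 − 7·R2.
R3 ← R3 / (-23/5).
R1 ← R1 − 2/5·R3.
R2 ← R2 + 1/5·R3.
Reading off the reduced rows gives x = -6, y = -3, z = 0.

x = -6, y = -3, z = 0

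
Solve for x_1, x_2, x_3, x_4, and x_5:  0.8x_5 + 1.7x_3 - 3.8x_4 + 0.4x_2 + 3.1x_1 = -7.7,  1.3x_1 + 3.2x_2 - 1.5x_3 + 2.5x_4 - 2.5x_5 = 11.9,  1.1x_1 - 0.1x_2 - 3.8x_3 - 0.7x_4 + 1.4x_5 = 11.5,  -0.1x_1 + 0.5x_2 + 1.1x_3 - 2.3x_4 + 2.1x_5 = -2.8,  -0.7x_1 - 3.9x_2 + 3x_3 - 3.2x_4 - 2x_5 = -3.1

x_1 = -4, x_2 = 3, x_3 = -5, x_4 = -4, x_5 = -4

Row-reduce the augmented matrix:
R1 ← R1 / (31/10).
R2 ← R2 − 13/10·R1.
R3 ← R3 − 11/10·R1.
R4 ← R4 + 1/10·R1.
R5 ← R5 + 7/10·R1.
R2 ← R2 / (94/31).
R1 ← R1 − 4/31·R2.
R3 ← R3 + 15/62·R2.
R4 ← R4 − 159/310·R2.
R5 ← R5 + 1181/310·R2.
R3 ← R3 / (-861/188).
R1 ← R1 − 151/235·R3.
R2 ← R2 + 343/470·R3.
R4 ← R4 − 7187/4700·R3.
R5 ← R5 − 2837/4700·R3.
R4 ← R4 / (-400287/143500).
R1 ← R1 + 18127/14350·R4.
R2 ← R2 − 2449/2050·R4.
R3 ← R3 + 611/2870·R4.
R5 ← R5 − 87069/71750·R4.
R5 ← R5 / (-5339581/1334290).
R1 ← R1 + 973711/1200861·R5.
R2 ← R2 − 199534/1200861·R5.
R3 ← R3 + 499357/1200861·R5.
R4 ← R4 + 1249549/1200861·R5.
Reading off the reduced rows gives x_1 = -4, x_2 = 3, x_3 = -5, x_4 = -4, x_5 = -4.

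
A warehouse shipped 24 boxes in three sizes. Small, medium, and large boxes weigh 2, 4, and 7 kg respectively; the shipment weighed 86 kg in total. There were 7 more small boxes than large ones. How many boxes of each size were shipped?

Let s = small boxes, m = medium boxes, l = large boxes.
  s + m + l = 24
  4m + 7l + 2s = 86
  s - l = 7
Row-reduce the augmented matrix:
R2 ← R2 − 2·R1.
R3 ← R3 − 1·R1.
R2 ← R2 / (2).
R1 ← R1 − 1·R2.
R3 ← R3 + 1·R2.
R3 ← R3 / (1/2).
R1 ← R1 + 3/2·R3.
R2 ← R2 − 5/2·R3.
Reading off the reduced rows gives s = 11, m = 9, l = 4.

small boxes: 11, medium boxes: 9, large boxes: 4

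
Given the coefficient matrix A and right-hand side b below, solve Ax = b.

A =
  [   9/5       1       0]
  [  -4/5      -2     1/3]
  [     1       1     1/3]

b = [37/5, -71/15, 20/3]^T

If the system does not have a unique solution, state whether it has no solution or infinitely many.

x_1 = 3, x_2 = 2, x_3 = 5

Row-reduce the augmented matrix:
R1 ← R1 / (9/5).
R2 ← R2 + 4/5·R1.
R3 ← R3 − 1·R1.
R2 ← R2 / (-14/9).
R1 ← R1 − 5/9·R2.
R3 ← R3 − 4/9·R2.
R3 ← R3 / (3/7).
R1 ← R1 − 5/42·R3.
R2 ← R2 + 3/14·R3.
Reading off the reduced rows gives x_1 = 3, x_2 = 2, x_3 = 5.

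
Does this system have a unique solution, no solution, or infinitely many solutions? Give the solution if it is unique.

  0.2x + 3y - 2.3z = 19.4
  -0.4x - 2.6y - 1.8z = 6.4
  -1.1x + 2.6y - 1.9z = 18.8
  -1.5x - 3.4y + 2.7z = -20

x = -2, y = 2, z = -6

Row-reduce the augmented matrix:
R1 ← R1 / (1/5).
R2 ← R2 + 2/5·R1.
R3 ← R3 + 11/10·R1.
R4 ← R4 + 3/2·R1.
R2 ← R2 / (17/5).
R1 ← R1 − 15·R2.
R3 ← R3 − 191/10·R2.
R4 ← R4 − 191/10·R2.
R3 ← R3 / (7277/340).
R1 ← R1 − 569/34·R3.
R2 ← R2 + 32/17·R3.
R4 ← R4 − 7277/340·R3.
R4 reduces to 0 = 0, so the extra equation is consistent.
Reading off the reduced rows gives x = -2, y = 2, z = -6.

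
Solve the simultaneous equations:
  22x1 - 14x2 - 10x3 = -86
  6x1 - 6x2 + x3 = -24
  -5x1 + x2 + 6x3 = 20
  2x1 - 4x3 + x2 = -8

Row-reduce:
R1 ← R1 / (22).
R2 ← R2 − 6·R1.
R3 ← R3 + 5·R1.
R4 ← R4 − 2·R1.
R2 ← R2 / (-24/11).
R1 ← R1 + 7/11·R2.
R3 ← R3 + 24/11·R2.
R4 ← R4 − 25/11·R2.
Swap R3 and R4.
R3 ← R3 / (19/24).
R1 ← R1 + 37/24·R3.
R2 ← R2 + 41/24·R3.
Row 4 reduces to 0 = 1, a contradiction. The system is inconsistent.

no solution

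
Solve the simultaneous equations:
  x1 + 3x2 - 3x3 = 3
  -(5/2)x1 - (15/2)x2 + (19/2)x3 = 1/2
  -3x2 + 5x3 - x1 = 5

Row-reduce:
R2 ← R2 + 5/2·R1.
R3 ← R3 + 1·R1.
R2 ← R2 / (2).
R1 ← R1 + 3·R2.
R3 ← R3 − 2·R2.
Rank is 2 with 3 unknowns, leaving x2 free.

infinitely many solutions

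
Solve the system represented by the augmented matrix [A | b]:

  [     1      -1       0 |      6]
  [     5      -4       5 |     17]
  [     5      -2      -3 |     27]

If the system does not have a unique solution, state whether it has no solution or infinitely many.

Row-reduce the augmented matrix:
R2 ← R2 − 5·R1.
R3 ← R3 − 5·R1.
R1 ← R1 + 1·R2.
R3 ← R3 − 3·R2.
R3 ← R3 / (-18).
R1 ← R1 − 5·R3.
R2 ← R2 − 5·R3.
Reading off the reduced rows gives x_1 = 3, x_2 = -3, x_3 = -2.

x_1 = 3, x_2 = -3, x_3 = -2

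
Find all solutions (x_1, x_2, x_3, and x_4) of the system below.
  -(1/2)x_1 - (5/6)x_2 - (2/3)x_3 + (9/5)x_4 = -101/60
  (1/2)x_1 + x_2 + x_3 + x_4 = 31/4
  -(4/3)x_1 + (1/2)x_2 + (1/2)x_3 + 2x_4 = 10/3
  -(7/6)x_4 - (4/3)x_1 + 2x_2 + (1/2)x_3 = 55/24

x_1 = 2, x_2 = 3, x_3 = 2, x_4 = 7/4

Row-reduce the augmented matrix:
R1 ← R1 / (-1/2).
R2 ← R2 − 1/2·R1.
R3 ← R3 + 4/3·R1.
R4 ← R4 + 4/3·R1.
R2 ← R2 / (1/6).
R1 ← R1 − 5/3·R2.
R3 ← R3 − 49/18·R2.
R4 ← R4 − 38/9·R2.
R3 ← R3 / (-19/6).
R1 ← R1 + 2·R3.
R2 ← R2 − 2·R3.
R4 ← R4 + 37/6·R3.
R4 ← R4 / (10039/570).
R1 ← R1 + 18/19·R4.
R2 ← R2 + 1316/95·R4.
R3 ← R3 − 1456/95·R4.
Reading off the reduced rows gives x_1 = 2, x_2 = 3, x_3 = 2, x_4 = 7/4.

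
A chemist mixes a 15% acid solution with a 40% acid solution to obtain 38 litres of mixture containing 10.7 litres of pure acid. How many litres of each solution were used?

litres of solution A: 18, litres of solution B: 20

Let a = litres of solution A, b = litres of solution B.
  a + b = 38
  (3/20)a + (2/5)b = 107/10
From equation 1: a = 38 − b.
Substitute into equation 2 and solve: b = 20.
Then a = 18.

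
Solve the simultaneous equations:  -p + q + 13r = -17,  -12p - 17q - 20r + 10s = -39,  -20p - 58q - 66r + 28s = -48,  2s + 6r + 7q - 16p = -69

infinitely many solutions

Row-reduce:
R1 ← R1 / (-1).
R2 ← R2 + 12·R1.
R3 ← R3 + 20·R1.
R4 ← R4 + 16·R1.
R2 ← R2 / (-29).
R1 ← R1 + 1·R2.
R3 ← R3 + 78·R2.
R4 ← R4 + 9·R2.
R3 ← R3 / (4274/29).
R1 ← R1 + 201/29·R3.
R2 ← R2 − 176/29·R3.
R4 ← R4 + 4274/29·R3.
Rank is 3 with 4 unknowns, leaving s free.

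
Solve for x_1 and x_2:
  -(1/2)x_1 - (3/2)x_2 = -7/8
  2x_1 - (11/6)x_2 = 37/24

x_1 = 1, x_2 = 1/4

Row-reduce the augmented matrix:
R1 ← R1 / (-1/2).
R2 ← R2 − 2·R1.
R2 ← R2 / (-47/6).
R1 ← R1 − 3·R2.
Reading off the reduced rows gives x_1 = 1, x_2 = 1/4.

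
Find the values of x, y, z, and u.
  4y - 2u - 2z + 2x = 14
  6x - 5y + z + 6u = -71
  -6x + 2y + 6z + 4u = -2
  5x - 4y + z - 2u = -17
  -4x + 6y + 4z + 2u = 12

Row-reduce the augmented matrix:
R1 ← R1 / (2).
R2 ← R2 − 6·R1.
R3 ← R3 + 6·R1.
R4 ← R4 − 5·R1.
R5 ← R5 + 4·R1.
R2 ← R2 / (-17).
R1 ← R1 − 2·R2.
R3 ← R3 − 14·R2.
R4 ← R4 + 14·R2.
R5 ← R5 − 14·R2.
R3 ← R3 / (98/17).
R1 ← R1 + 3/17·R3.
R2 ← R2 + 7/17·R3.
R4 ← R4 − 4/17·R3.
R5 ← R5 − 98/17·R3.
R4 ← R4 / (-353/49).
R1 ← R1 − 32/49·R4.
R2 ← R2 + 1/7·R4.
R3 ← R3 − 67/49·R4.
R5 reduces to 0 = 0, so the extra equation is consistent.
Reading off the reduced rows gives x = -4, y = 2, z = -1, u = -6.

x = -4, y = 2, z = -1, u = -6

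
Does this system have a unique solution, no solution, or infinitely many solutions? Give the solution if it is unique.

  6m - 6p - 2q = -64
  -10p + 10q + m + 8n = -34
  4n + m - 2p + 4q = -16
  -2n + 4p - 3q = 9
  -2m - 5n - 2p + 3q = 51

Row-reduce the augmented matrix:
R1 ← R1 / (6).
R2 ← R2 − 1·R1.
R3 ← R3 − 1·R1.
R5 ← R5 + 2·R1.
R2 ← R2 / (8).
R3 ← R3 − 4·R2.
R4 ← R4 + 2·R2.
R5 ← R5 + 5·R2.
R3 ← R3 / (7/2).
R1 ← R1 + 1·R3.
R2 ← R2 + 9/8·R3.
R4 ← R4 − 7/4·R3.
R5 ← R5 + 77/8·R3.
Swap R4 and R5.
R4 ← R4 / (13/2).
R1 ← R1 + 4/7·R4.
R2 ← R2 − 43/42·R4.
R3 ← R3 + 5/21·R4.
R5 reduces to 0 = 0, so the extra equation is consistent.
Reading off the reduced rows gives m = -6, n = -6, p = 3, q = 5.

m = -6, n = -6, p = 3, q = 5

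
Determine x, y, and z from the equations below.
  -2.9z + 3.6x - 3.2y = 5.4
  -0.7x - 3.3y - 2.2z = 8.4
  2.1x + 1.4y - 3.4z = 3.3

x = -1, y = -1, z = -2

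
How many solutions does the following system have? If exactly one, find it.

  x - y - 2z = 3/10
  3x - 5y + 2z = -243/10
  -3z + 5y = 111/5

Row-reduce the augmented matrix:
R2 ← R2 − 3·R1.
R2 ← R2 / (-2).
R1 ← R1 + 1·R2.
R3 ← R3 − 5·R2.
R3 ← R3 / (17).
R1 ← R1 + 6·R3.
R2 ← R2 + 4·R3.
Reading off the reduced rows gives x = -3/2, y = 3, z = -12/5.

x = -3/2, y = 3, z = -12/5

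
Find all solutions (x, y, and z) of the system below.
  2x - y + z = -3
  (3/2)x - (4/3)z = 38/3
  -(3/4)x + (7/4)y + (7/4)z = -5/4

x = 4, y = 6, z = -5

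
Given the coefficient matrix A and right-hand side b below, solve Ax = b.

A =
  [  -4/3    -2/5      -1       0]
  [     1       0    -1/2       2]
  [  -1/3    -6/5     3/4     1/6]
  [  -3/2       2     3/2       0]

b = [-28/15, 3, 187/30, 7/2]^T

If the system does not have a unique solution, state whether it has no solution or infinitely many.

x_1 = -1, x_2 = -2, x_3 = 4, x_4 = 3

Row-reduce the augmented matrix:
R1 ← R1 / (-4/3).
R2 ← R2 − 1·R1.
R3 ← R3 + 1/3·R1.
R4 ← R4 + 3/2·R1.
R2 ← R2 / (-3/10).
R1 ← R1 − 3/10·R2.
R3 ← R3 + 11/10·R2.
R4 ← R4 − 49/20·R2.
R3 ← R3 / (67/12).
R1 ← R1 + 1/2·R3.
R2 ← R2 − 25/6·R3.
R4 ← R4 + 91/12·R3.
R4 ← R4 / (2653/402).
R1 ← R1 − 91/67·R4.
R2 ← R2 + 265/201·R4.
R3 ← R3 + 86/67·R4.
Reading off the reduced rows gives x_1 = -1, x_2 = -2, x_3 = 4, x_4 = 3.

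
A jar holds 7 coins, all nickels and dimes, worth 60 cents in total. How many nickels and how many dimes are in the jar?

nickels: 2, dimes: 5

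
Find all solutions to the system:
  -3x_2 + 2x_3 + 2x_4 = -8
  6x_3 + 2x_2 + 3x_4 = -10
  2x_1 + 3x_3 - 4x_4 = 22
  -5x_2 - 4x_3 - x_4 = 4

Row-reduce:
Swap R1 and R3.
R1 ← R1 / (2).
R2 ← R2 / (2).
R3 ← R3 + 3·R2.
R4 ← R4 + 5·R2.
R3 ← R3 / (11).
R1 ← R1 − 3/2·R3.
R2 ← R2 − 3·R3.
R4 ← R4 − 11·R3.
Row 4 reduces to 0 = 2, a contradiction. The system is inconsistent.

no solution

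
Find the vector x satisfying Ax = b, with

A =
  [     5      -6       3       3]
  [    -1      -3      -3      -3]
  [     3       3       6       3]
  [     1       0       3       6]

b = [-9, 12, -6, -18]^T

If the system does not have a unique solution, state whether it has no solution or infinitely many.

x_1 = -6, x_2 = -3, x_3 = 6, x_4 = -5

Row-reduce the augmented matrix:
R1 ← R1 / (5).
R2 ← R2 + 1·R1.
R3 ← R3 − 3·R1.
R4 ← R4 − 1·R1.
R2 ← R2 / (-21/5).
R1 ← R1 + 6/5·R2.
R3 ← R3 − 33/5·R2.
R4 ← R4 − 6/5·R2.
R3 ← R3 / (3/7).
R1 ← R1 − 9/7·R3.
R2 ← R2 − 4/7·R3.
R4 ← R4 − 12/7·R3.
R4 ← R4 / (15).
R1 ← R1 − 9·R4.
R2 ← R2 − 4·R4.
R3 ← R3 + 6·R4.
Reading off the reduced rows gives x_1 = -6, x_2 = -3, x_3 = 6, x_4 = -5.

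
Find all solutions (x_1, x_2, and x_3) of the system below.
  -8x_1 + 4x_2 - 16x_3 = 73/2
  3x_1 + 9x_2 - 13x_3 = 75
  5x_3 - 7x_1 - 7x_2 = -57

Row-reduce:
R1 ← R1 / (-8).
R2 ← R2 − 3·R1.
R3 ← R3 + 7·R1.
R2 ← R2 / (21/2).
R1 ← R1 + 1/2·R2.
R3 ← R3 + 21/2·R2.
Row 3 reduces to 0 = -1/4, a contradiction. The system is inconsistent.

no solution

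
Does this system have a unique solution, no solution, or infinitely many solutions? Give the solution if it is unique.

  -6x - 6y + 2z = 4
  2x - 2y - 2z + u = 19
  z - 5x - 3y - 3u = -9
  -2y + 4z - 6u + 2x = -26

x = 1, y = -3, z = -4, u = 3

Row-reduce the augmented matrix:
R1 ← R1 / (-6).
R2 ← R2 − 2·R1.
R3 ← R3 + 5·R1.
R4 ← R4 − 2·R1.
R2 ← R2 / (-4).
R1 ← R1 − 1·R2.
R3 ← R3 − 2·R2.
R4 ← R4 + 4·R2.
R3 ← R3 / (-4/3).
R1 ← R1 + 2/3·R3.
R2 ← R2 − 1/3·R3.
R4 ← R4 − 6·R3.
R4 ← R4 / (-73/4).
R1 ← R1 − 3/2·R4.
R2 ← R2 + 7/8·R4.
R3 ← R3 − 15/8·R4.
Reading off the reduced rows gives x = 1, y = -3, z = -4, u = 3.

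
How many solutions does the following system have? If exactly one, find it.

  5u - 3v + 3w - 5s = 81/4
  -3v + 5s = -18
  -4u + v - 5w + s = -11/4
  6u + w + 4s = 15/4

u = 3, v = 1, w = -9/4, s = -3

Row-reduce the augmented matrix:
R1 ← R1 / (5).
R3 ← R3 + 4·R1.
R4 ← R4 − 6·R1.
R2 ← R2 / (-3).
R1 ← R1 + 3/5·R2.
R3 ← R3 + 7/5·R2.
R4 ← R4 − 18/5·R2.
R3 ← R3 / (-13/5).
R1 ← R1 − 3/5·R3.
R4 ← R4 + 13/5·R3.
R4 ← R4 / (64/3).
R1 ← R1 + 42/13·R4.
R2 ← R2 + 5/3·R4.
R3 ← R3 − 80/39·R4.
Reading off the reduced rows gives u = 3, v = 1, w = -9/4, s = -3.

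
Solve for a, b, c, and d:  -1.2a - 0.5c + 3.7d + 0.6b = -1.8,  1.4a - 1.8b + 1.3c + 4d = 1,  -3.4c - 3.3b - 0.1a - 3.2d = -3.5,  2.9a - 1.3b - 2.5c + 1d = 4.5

a = 2, b = 1, c = 0, d = 0

Row-reduce the augmented matrix:
R1 ← R1 / (-6/5).
R2 ← R2 − 7/5·R1.
R3 ← R3 + 1/10·R1.
R4 ← R4 − 29/10·R1.
R2 ← R2 / (-11/10).
R1 ← R1 + 1/2·R2.
R3 ← R3 + 67/20·R2.
R4 ← R4 − 3/20·R2.
R3 ← R3 / (-1219/220).
R1 ← R1 − 1/11·R3.
R2 ← R2 + 43/66·R3.
R4 ← R4 + 2383/660·R3.
R4 ← R4 / (1092211/36570).
R1 ← R1 + 17887/2438·R4.
R2 ← R2 + 30499/7314·R4.
R3 ← R3 − 6344/1219·R4.
Reading off the reduced rows gives a = 2, b = 1, c = 0, d = 0.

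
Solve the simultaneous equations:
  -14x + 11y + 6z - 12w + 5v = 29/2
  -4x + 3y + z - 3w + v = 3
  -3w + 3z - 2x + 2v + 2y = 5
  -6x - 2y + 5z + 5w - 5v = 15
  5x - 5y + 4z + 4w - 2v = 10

Row-reduce:
R1 ← R1 / (-14).
R2 ← R2 + 4·R1.
R3 ← R3 + 2·R1.
R4 ← R4 + 6·R1.
R5 ← R5 − 5·R1.
R2 ← R2 / (-1/7).
R1 ← R1 + 11/14·R2.
R3 ← R3 − 3/7·R2.
R4 ← R4 + 47/7·R2.
R5 ← R5 + 15/14·R2.
Swap R3 and R4.
R3 ← R3 / (36).
R1 ← R1 − 7/2·R3.
R2 ← R2 − 5·R3.
R5 ← R5 − 23/2·R3.
Swap R4 and R5.
R4 ← R4 / (-11/36).
R1 ← R1 + 19/36·R4.
R2 ← R2 + 29/18·R4.
R3 ← R3 + 5/18·R4.
Row 5 reduces to 0 = -1/2, a contradiction. The system is inconsistent.

no solution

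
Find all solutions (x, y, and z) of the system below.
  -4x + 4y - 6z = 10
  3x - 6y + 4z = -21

infinitely many solutions

Row-reduce:
R1 ← R1 / (-4).
R2 ← R2 − 3·R1.
R2 ← R2 / (-3).
R1 ← R1 + 1·R2.
Rank is 2 with 3 unknowns, leaving z free.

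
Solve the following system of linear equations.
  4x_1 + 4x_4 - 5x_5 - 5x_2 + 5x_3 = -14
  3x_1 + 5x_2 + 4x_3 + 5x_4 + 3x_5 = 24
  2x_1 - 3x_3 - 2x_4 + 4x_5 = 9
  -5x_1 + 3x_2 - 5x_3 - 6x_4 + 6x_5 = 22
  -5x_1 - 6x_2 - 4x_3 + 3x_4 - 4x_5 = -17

Row-reduce the augmented matrix:
R1 ← R1 / (4).
R2 ← R2 − 3·R1.
R3 ← R3 − 2·R1.
R4 ← R4 + 5·R1.
R5 ← R5 + 5·R1.
R2 ← R2 / (35/4).
R1 ← R1 + 5/4·R2.
R3 ← R3 − 5/2·R2.
R4 ← R4 + 13/4·R2.
R5 ← R5 + 49/4·R2.
R3 ← R3 / (-39/7).
R1 ← R1 − 9/7·R3.
R2 ← R2 − 1/35·R3.
R4 ← R4 − 47/35·R3.
R5 ← R5 − 13/5·R3.
R4 ← R4 / (-53/39).
R1 ← R1 − 3/13·R4.
R2 ← R2 − 8/39·R4.
R3 ← R3 − 32/39·R4.
R5 ← R5 − 26/3·R4.
R5 ← R5 / (1206/53).
R1 ← R1 − 71/53·R5.
R2 ← R2 − 69/53·R5.
R3 ← R3 − 64/53·R5.
R4 ← R4 + 131/53·R5.
Reading off the reduced rows gives x_1 = -2, x_2 = -1, x_3 = 3, x_4 = 1, x_5 = 6.

x_1 = -2, x_2 = -1, x_3 = 3, x_4 = 1, x_5 = 6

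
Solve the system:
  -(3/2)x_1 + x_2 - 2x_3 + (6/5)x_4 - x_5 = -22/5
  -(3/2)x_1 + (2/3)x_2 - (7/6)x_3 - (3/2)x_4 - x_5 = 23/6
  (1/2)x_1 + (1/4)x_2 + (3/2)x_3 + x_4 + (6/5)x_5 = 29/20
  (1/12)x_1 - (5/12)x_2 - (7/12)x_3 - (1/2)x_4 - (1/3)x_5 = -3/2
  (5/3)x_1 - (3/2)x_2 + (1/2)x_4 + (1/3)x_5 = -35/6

no solution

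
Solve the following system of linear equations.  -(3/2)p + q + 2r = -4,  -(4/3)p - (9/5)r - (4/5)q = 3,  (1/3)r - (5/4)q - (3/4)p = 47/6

p = 0, q = -6, r = 1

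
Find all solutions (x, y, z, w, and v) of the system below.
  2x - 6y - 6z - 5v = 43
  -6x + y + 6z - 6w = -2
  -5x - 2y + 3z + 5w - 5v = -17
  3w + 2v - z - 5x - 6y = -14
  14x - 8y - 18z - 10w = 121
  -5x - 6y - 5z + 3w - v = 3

no solution

Row-reduce:
R1 ← R1 / (2).
R2 ← R2 + 6·R1.
R3 ← R3 + 5·R1.
R4 ← R4 + 5·R1.
R5 ← R5 − 14·R1.
R6 ← R6 + 5·R1.
R2 ← R2 / (-17).
R1 ← R1 + 3·R2.
R3 ← R3 + 17·R2.
R4 ← R4 + 21·R2.
R5 ← R5 − 34·R2.
R6 ← R6 + 21·R2.
Swap R3 and R4.
R3 ← R3 / (-20/17).
R1 ← R1 + 15/17·R3.
R2 ← R2 − 12/17·R3.
R6 ← R6 + 88/17·R3.
R4 ← R4 / (11).
R1 ← R1 + 27/4·R4.
R2 ← R2 − 33/5·R4.
R3 ← R3 + 177/20·R4.
R5 ← R5 + 22·R4.
R6 ← R6 + 177/5·R4.
Swap R5 and R6.
R5 ← R5 / (-2109/55).
R1 ← R1 + 163/22·R5.
R2 ← R2 − 36/5·R5.
R3 ← R3 + 486/55·R5.
R4 ← R4 + 5/22·R5.
Row 6 reduces to 0 = 1, a contradiction. The system is inconsistent.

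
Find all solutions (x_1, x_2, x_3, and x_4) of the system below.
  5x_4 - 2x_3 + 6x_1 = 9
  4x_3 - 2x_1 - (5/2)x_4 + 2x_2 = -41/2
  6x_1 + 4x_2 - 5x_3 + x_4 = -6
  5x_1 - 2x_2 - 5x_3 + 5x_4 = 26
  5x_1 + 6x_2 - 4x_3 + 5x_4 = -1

Row-reduce:
R1 ← R1 / (6).
R2 ← R2 + 2·R1.
R3 ← R3 − 6·R1.
R4 ← R4 − 5·R1.
R5 ← R5 − 5·R1.
R2 ← R2 / (2).
R3 ← R3 − 4·R2.
R4 ← R4 + 2·R2.
R5 ← R5 − 6·R2.
R3 ← R3 / (-29/3).
R1 ← R1 + 1/3·R3.
R2 ← R2 − 5/3·R3.
R5 ← R5 + 37/3·R3.
Swap R4 and R5.
R4 ← R4 / (183/29).
R1 ← R1 − 53/58·R4.
R2 ← R2 + 95/116·R4.
R3 ← R3 − 7/29·R4.
Row 5 reduces to 0 = 1, a contradiction. The system is inconsistent.

no solution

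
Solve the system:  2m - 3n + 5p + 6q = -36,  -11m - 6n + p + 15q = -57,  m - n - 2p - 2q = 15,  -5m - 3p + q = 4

no solution

Row-reduce:
R1 ← R1 / (2).
R2 ← R2 + 11·R1.
R3 ← R3 − 1·R1.
R4 ← R4 + 5·R1.
R2 ← R2 / (-45/2).
R1 ← R1 + 3/2·R2.
R3 ← R3 − 1/2·R2.
R4 ← R4 + 15/2·R2.
R3 ← R3 / (-58/15).
R1 ← R1 − 3/5·R3.
R2 ← R2 + 19/15·R3.
Row 4 reduces to 0 = -1, a contradiction. The system is inconsistent.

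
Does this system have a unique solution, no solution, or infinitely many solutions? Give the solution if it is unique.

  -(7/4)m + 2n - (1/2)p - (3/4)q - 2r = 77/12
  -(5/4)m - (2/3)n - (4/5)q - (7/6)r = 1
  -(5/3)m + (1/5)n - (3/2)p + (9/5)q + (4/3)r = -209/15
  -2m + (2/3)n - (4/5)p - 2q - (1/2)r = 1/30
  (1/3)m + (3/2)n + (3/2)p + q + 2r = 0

Row-reduce the augmented matrix:
R1 ← R1 / (-7/4).
R2 ← R2 + 5/4·R1.
R3 ← R3 + 5/3·R1.
R4 ← R4 + 2·R1.
R5 ← R5 − 1/3·R1.
R2 ← R2 / (-44/21).
R1 ← R1 + 8/7·R2.
R3 ← R3 + 179/105·R2.
R4 ← R4 + 34/21·R2.
R5 ← R5 − 79/42·R2.
R3 ← R3 / (-347/264).
R1 ← R1 − 1/11·R3.
R2 ← R2 + 15/88·R3.
R4 ← R4 + 111/220·R3.
R5 ← R5 − 911/528·R3.
R4 ← R4 / (-172313/86750).
R1 ← R1 − 6606/8675·R4.
R2 ← R2 + 1581/6940·R4.
R3 ← R3 + 36027/17350·R4.
R5 ← R5 − 291661/69400·R4.
R5 ← R5 / (9261071/1378504).
R1 ← R1 − 236252/172313·R5.
R2 ← R2 + 389915/689252·R5.
R3 ← R3 + 945225/344626·R5.
R4 ← R4 + 109865/516939·R5.
Reading off the reduced rows gives m = 2, n = 2, p = 8/3, q = -5/3, r = -3.

m = 2, n = 2, p = 8/3, q = -5/3, r = -3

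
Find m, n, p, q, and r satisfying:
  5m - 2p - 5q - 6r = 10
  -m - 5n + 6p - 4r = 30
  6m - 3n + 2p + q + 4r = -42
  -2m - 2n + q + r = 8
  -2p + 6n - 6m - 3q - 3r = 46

m = -6, n = -2, p = 1, q = -6, r = -2

Row-reduce the augmented matrix:
R1 ← R1 / (5).
R2 ← R2 + 1·R1.
R3 ← R3 − 6·R1.
R4 ← R4 + 2·R1.
R5 ← R5 + 6·R1.
R2 ← R2 / (-5).
R3 ← R3 + 3·R2.
R4 ← R4 + 2·R2.
R5 ← R5 − 6·R2.
R3 ← R3 / (26/25).
R1 ← R1 + 2/5·R3.
R2 ← R2 + 28/25·R3.
R4 ← R4 + 76/25·R3.
R5 ← R5 − 58/25·R3.
R4 ← R4 / (281/13).
R1 ← R1 − 25/13·R4.
R2 ← R2 − 109/13·R4.
R3 ← R3 − 95/13·R4.
R5 ← R5 + 353/13·R4.
R5 ← R5 / (1420/281).
R1 ← R1 − 147/281·R5.
R2 ← R2 + 11/281·R5.
R3 ← R3 + 172/281·R5.
R4 ← R4 − 553/281·R5.
Reading off the reduced rows gives m = -6, n = -2, p = 1, q = -6, r = -2.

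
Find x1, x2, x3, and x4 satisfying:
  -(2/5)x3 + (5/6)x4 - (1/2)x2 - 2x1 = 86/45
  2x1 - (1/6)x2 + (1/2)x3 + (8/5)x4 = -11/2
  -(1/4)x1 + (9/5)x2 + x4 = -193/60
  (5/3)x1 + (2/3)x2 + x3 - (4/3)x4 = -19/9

x1 = -1, x2 = -1, x3 = -2, x4 = -5/3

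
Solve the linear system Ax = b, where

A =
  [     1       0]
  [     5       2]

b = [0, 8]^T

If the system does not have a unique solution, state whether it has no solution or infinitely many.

Row-reduce the augmented matrix:
R2 ← R2 − 5·R1.
R2 ← R2 / (2).
Reading off the reduced rows gives x_1 = 0, x_2 = 4.

x_1 = 0, x_2 = 4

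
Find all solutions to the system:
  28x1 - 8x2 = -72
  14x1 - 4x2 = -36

infinitely many solutions

Row-reduce:
R1 ← R1 / (28).
R2 ← R2 − 14·R1.
Rank is 1 with 2 unknowns, leaving x2 free.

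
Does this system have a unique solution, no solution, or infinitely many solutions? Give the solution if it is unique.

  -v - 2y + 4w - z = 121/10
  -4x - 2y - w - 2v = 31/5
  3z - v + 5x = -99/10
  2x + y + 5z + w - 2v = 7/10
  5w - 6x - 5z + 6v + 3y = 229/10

x = -2, y = 1, z = -1/2, w = 3, v = -8/5

Row-reduce the augmented matrix:
Swap R1 and R2.
R1 ← R1 / (-4).
R3 ← R3 − 5·R1.
R4 ← R4 − 2·R1.
R5 ← R5 + 6·R1.
R2 ← R2 / (-2).
R1 ← R1 − 1/2·R2.
R3 ← R3 + 5/2·R2.
R5 ← R5 − 6·R2.
R3 ← R3 / (17/4).
R1 ← R1 + 1/4·R3.
R2 ← R2 − 1/2·R3.
R4 ← R4 − 5·R3.
R5 ← R5 + 8·R3.
R4 ← R4 / (267/34).
R1 ← R1 − 15/17·R4.
R2 ← R2 + 43/34·R4.
R3 ← R3 + 25/17·R4.
R5 ← R5 − 229/34·R4.
R5 ← R5 / (184/89).
R1 ← R1 − 14/89·R5.
R2 ← R2 − 63/89·R5.
R3 ← R3 + 53/89·R5.
R4 ← R4 + 4/89·R5.
Reading off the reduced rows gives x = -2, y = 1, z = -1/2, w = 3, v = -8/5.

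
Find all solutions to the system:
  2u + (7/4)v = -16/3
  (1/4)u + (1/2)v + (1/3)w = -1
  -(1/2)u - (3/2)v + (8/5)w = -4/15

Row-reduce the augmented matrix:
R1 ← R1 / (2).
R2 ← R2 − 1/4·R1.
R3 ← R3 + 1/2·R1.
R2 ← R2 / (9/32).
R1 ← R1 − 7/8·R2.
R3 ← R3 + 17/16·R2.
R3 ← R3 / (386/135).
R1 ← R1 + 28/27·R3.
R2 ← R2 − 32/27·R3.
Reading off the reduced rows gives u = -8/3, v = 0, w = -1.

u = -8/3, v = 0, w = -1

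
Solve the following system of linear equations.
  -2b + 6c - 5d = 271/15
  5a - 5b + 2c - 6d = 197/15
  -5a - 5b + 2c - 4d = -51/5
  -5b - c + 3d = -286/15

a = 2, b = 7/3, c = 12/5, d = -5/3

Row-reduce the augmented matrix:
Swap R1 and R2.
R1 ← R1 / (5).
R3 ← R3 + 5·R1.
R2 ← R2 / (-2).
R1 ← R1 + 1·R2.
R3 ← R3 + 10·R2.
R4 ← R4 + 5·R2.
R3 ← R3 / (-26).
R1 ← R1 + 13/5·R3.
R2 ← R2 + 3·R3.
R4 ← R4 + 16·R3.
R4 ← R4 / (163/26).
R1 ← R1 + 1/5·R4.
R2 ← R2 − 10/13·R4.
R3 ← R3 + 15/26·R4.
Reading off the reduced rows gives a = 2, b = 7/3, c = 12/5, d = -5/3.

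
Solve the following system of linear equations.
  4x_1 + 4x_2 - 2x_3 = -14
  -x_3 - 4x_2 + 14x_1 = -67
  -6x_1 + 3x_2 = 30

infinitely many solutions

Row-reduce:
R1 ← R1 / (4).
R2 ← R2 − 14·R1.
R3 ← R3 + 6·R1.
R2 ← R2 / (-18).
R1 ← R1 − 1·R2.
R3 ← R3 − 9·R2.
Rank is 2 with 3 unknowns, leaving x_3 free.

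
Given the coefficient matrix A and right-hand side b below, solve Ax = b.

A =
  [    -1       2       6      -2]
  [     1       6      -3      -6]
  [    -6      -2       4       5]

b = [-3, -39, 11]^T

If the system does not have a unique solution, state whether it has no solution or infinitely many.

Row-reduce:
R1 ← R1 / (-1).
R2 ← R2 − 1·R1.
R3 ← R3 + 6·R1.
R2 ← R2 / (8).
R1 ← R1 + 2·R2.
R3 ← R3 + 14·R2.
R3 ← R3 / (-107/4).
R1 ← R1 + 21/4·R3.
R2 ← R2 − 3/8·R3.
Rank is 3 with 4 unknowns, leaving x_4 free.

infinitely many solutions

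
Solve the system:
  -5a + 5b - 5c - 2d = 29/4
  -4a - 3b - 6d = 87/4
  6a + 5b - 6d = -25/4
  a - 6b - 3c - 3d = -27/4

Row-reduce the augmented matrix:
R1 ← R1 / (-5).
R2 ← R2 + 4·R1.
R3 ← R3 − 6·R1.
R4 ← R4 − 1·R1.
R2 ← R2 / (-7).
R1 ← R1 + 1·R2.
R3 ← R3 − 11·R2.
R4 ← R4 + 5·R2.
R3 ← R3 / (2/7).
R1 ← R1 − 3/7·R3.
R2 ← R2 + 4/7·R3.
R4 ← R4 + 48/7·R3.
R4 ← R4 / (-1839/5).
R1 ← R1 − 24·R4.
R2 ← R2 + 30·R4.
R3 ← R3 + 268/5·R4.
Reading off the reduced rows gives a = -3, b = 1/4, c = 5/2, d = -7/4.

a = -3, b = 1/4, c = 5/2, d = -7/4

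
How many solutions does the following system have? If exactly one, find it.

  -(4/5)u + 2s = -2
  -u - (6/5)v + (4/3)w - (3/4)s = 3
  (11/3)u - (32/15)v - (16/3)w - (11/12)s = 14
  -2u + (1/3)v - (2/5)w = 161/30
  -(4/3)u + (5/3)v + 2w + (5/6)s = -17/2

u = -5/2, v = -5/2, w = -3, s = -2

Row-reduce the augmented matrix:
R1 ← R1 / (-4/5).
R2 ← R2 + 1·R1.
R3 ← R3 − 11/3·R1.
R4 ← R4 + 2·R1.
R5 ← R5 + 4/3·R1.
R2 ← R2 / (-6/5).
R3 ← R3 + 32/15·R2.
R4 ← R4 − 1/3·R2.
R5 ← R5 − 5/3·R2.
R3 ← R3 / (-208/27).
R2 ← R2 + 10/9·R3.
R4 ← R4 + 4/135·R3.
R5 ← R5 − 104/27·R3.
R4 ← R4 / (-1239/208).
R1 ← R1 + 5/2·R4.
R2 ← R2 − 285/416·R4.
R3 ← R3 + 1515/832·R4.
R5 reduces to 0 = 0, so the extra equation is consistent.
Reading off the reduced rows gives u = -5/2, v = -5/2, w = -3, s = -2.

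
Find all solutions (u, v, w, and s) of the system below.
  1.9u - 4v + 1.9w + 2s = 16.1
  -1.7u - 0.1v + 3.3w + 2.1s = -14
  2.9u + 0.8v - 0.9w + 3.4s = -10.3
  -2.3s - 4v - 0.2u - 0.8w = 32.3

u = 1, v = -6, w = -2, s = -3

Row-reduce the augmented matrix:
R1 ← R1 / (19/10).
R2 ← R2 + 17/10·R1.
R3 ← R3 − 29/10·R1.
R4 ← R4 + 1/5·R1.
R2 ← R2 / (-699/190).
R1 ← R1 + 40/19·R2.
R3 ← R3 − 656/95·R2.
R4 ← R4 + 84/19·R2.
R3 ← R3 / (19519/3495).
R1 ← R1 + 1301/699·R3.
R2 ← R2 + 950/699·R3.
R4 ← R4 + 7699/1165·R3.
R4 ← R4 / (446237/195190).
R1 ← R1 − 26851/19519·R4.
R2 ← R2 − 15691/19519·R4.
R3 ← R3 − 26729/19519·R4.
Reading off the reduced rows gives u = 1, v = -6, w = -2, s = -3.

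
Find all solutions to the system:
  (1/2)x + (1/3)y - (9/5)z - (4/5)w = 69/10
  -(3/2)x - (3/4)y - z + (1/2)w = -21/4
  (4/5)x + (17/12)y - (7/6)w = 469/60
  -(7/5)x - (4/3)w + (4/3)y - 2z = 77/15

infinitely many solutions

Row-reduce:
R1 ← R1 / (1/2).
R2 ← R2 + 3/2·R1.
R3 ← R3 − 4/5·R1.
R4 ← R4 + 7/5·R1.
R2 ← R2 / (1/4).
R1 ← R1 − 2/3·R2.
R3 ← R3 − 53/60·R2.
R4 ← R4 − 34/15·R2.
R3 ← R3 / (1912/75).
R1 ← R1 − 202/15·R3.
R2 ← R2 + 128/5·R3.
R4 ← R4 − 3824/75·R3.
Rank is 3 with 4 unknowns, leaving w free.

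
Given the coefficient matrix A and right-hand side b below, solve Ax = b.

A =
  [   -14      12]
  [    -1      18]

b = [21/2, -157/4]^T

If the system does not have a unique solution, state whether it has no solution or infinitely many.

Row-reduce the augmented matrix:
R1 ← R1 / (-14).
R2 ← R2 + 1·R1.
R2 ← R2 / (120/7).
R1 ← R1 + 6/7·R2.
Reading off the reduced rows gives x_1 = -11/4, x_2 = -7/3.

x_1 = -11/4, x_2 = -7/3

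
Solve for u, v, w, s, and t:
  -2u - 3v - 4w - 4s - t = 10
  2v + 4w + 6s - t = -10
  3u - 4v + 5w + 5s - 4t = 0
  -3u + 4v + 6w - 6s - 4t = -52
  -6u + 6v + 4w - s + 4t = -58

Row-reduce the augmented matrix:
R1 ← R1 / (-2).
R3 ← R3 − 3·R1.
R4 ← R4 + 3·R1.
R5 ← R5 + 6·R1.
R2 ← R2 / (2).
R1 ← R1 − 3/2·R2.
R3 ← R3 + 17/2·R2.
R4 ← R4 − 17/2·R2.
R5 ← R5 − 15·R2.
R3 ← R3 / (16).
R1 ← R1 + 1·R3.
R2 ← R2 − 2·R3.
R4 ← R4 + 5·R3.
R5 ← R5 + 14·R3.
R4 ← R4 / (-571/32).
R1 ← R1 + 31/32·R4.
R2 ← R2 + 1/16·R4.
R3 ← R3 − 49/32·R4.
R5 ← R5 + 201/16·R4.
R5 ← R5 / (7859/1142).
R1 ← R1 − 406/571·R5.
R2 ← R2 − 413/571·R5.
R3 ← R3 + 823/1142·R5.
R4 ← R4 − 83/1142·R5.
Reading off the reduced rows gives u = 4, v = 0, w = -6, s = 2, t = -2.

u = 4, v = 0, w = -6, s = 2, t = -2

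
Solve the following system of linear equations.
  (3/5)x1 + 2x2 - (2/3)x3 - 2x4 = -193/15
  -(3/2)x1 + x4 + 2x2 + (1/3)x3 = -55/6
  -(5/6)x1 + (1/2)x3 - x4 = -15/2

infinitely many solutions

Row-reduce:
R1 ← R1 / (3/5).
R2 ← R2 + 3/2·R1.
R3 ← R3 + 5/6·R1.
R2 ← R2 / (7).
R1 ← R1 − 10/3·R2.
R3 ← R3 − 25/9·R2.
R3 ← R3 / (13/126).
R1 ← R1 + 10/21·R3.
R2 ← R2 + 4/21·R3.
Rank is 3 with 4 unknowns, leaving x4 free.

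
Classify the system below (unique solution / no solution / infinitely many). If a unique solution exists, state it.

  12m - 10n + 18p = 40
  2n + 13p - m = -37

infinitely many solutions

Row-reduce:
R1 ← R1 / (12).
R2 ← R2 + 1·R1.
R2 ← R2 / (7/6).
R1 ← R1 + 5/6·R2.
Rank is 2 with 3 unknowns, leaving p free.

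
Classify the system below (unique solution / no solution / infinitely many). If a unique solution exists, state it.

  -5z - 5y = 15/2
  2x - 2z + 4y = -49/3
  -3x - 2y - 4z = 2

Row-reduce the augmented matrix:
Swap R1 and R2.
R1 ← R1 / (2).
R3 ← R3 + 3·R1.
R2 ← R2 / (-5).
R1 ← R1 − 2·R2.
R3 ← R3 − 4·R2.
R3 ← R3 / (-11).
R1 ← R1 + 3·R3.
R2 ← R2 − 1·R3.
Reading off the reduced rows gives x = -2/3, y = -3, z = 3/2.

x = -2/3, y = -3, z = 3/2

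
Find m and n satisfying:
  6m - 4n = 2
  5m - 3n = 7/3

m = 5/3, n = 2

Row-reduce the augmented matrix:
R1 ← R1 / (6).
R2 ← R2 − 5·R1.
R2 ← R2 / (1/3).
R1 ← R1 + 2/3·R2.
Reading off the reduced rows gives m = 5/3, n = 2.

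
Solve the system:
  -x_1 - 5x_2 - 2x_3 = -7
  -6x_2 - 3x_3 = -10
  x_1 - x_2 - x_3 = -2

no solution

Row-reduce:
R1 ← R1 / (-1).
R3 ← R3 − 1·R1.
R2 ← R2 / (-6).
R1 ← R1 − 5·R2.
R3 ← R3 + 6·R2.
Row 3 reduces to 0 = 1, a contradiction. The system is inconsistent.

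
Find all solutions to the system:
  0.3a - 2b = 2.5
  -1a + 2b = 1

a = -5, b = -2

Row-reduce the augmented matrix:
R1 ← R1 / (3/10).
R2 ← R2 + 1·R1.
R2 ← R2 / (-14/3).
R1 ← R1 + 20/3·R2.
Reading off the reduced rows gives a = -5, b = -2.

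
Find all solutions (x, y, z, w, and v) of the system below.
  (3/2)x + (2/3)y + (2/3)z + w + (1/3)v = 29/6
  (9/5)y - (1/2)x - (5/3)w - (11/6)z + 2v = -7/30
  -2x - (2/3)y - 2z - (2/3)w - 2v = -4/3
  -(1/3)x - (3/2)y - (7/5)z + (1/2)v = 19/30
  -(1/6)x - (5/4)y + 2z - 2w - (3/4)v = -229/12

Row-reduce the augmented matrix:
R1 ← R1 / (3/2).
R2 ← R2 + 1/2·R1.
R3 ← R3 + 2·R1.
R4 ← R4 + 1/3·R1.
R5 ← R5 + 1/6·R1.
R2 ← R2 / (91/45).
R1 ← R1 − 4/9·R2.
R3 ← R3 − 2/9·R2.
R4 ← R4 + 73/54·R2.
R5 ← R5 + 127/108·R2.
R3 ← R3 / (-85/91).
R1 ← R1 − 218/273·R3.
R2 ← R2 + 145/182·R3.
R4 ← R4 + 38147/16380·R3.
R5 ← R5 − 7451/6552·R3.
R4 ← R4 / (-20629/7650).
R1 ← R1 − 422/255·R4.
R2 ← R2 + 23/17·R4.
R3 ← R3 + 74/85·R4.
R5 ← R5 + 5123/3060·R4.
R5 ← R5 / (-233573/41258).
R1 ← R1 − 45046/20629·R5.
R2 ← R2 + 41065/61887·R5.
R3 ← R3 + 10280/61887·R5.
R4 ← R4 + 147848/61887·R5.
Reading off the reduced rows gives x = -1, y = 2, z = -2, w = 6, v = 1.

x = -1, y = 2, z = -2, w = 6, v = 1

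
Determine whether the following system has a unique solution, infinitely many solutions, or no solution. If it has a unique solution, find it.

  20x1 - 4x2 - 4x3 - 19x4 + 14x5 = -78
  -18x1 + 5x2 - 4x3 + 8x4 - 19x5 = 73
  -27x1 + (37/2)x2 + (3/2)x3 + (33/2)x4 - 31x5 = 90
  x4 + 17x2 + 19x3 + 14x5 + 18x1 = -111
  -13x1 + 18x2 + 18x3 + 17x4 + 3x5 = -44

Row-reduce:
R1 ← R1 / (20).
R2 ← R2 + 18·R1.
R3 ← R3 + 27·R1.
R4 ← R4 − 18·R1.
R5 ← R5 + 13·R1.
R2 ← R2 / (7/5).
R1 ← R1 + 1/5·R2.
R3 ← R3 − 131/10·R2.
R4 ← R4 − 103/5·R2.
R5 ← R5 − 77/5·R2.
R3 ← R3 / (941/14).
R1 ← R1 + 9/7·R3.
R2 ← R2 + 38/7·R3.
R4 ← R4 − 941/7·R3.
R5 ← R5 − 99·R3.
Swap R4 and R5.
R4 ← R4 / (-27065/3764).
R1 ← R1 + 2997/3764·R4.
R2 ← R2 + 681/1882·R4.
R3 ← R3 − 1064/941·R4.
Row 5 reduces to 0 = 1, a contradiction. The system is inconsistent.

no solution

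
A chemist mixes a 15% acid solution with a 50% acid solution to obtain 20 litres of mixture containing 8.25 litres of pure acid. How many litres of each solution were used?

litres of solution A: 5, litres of solution B: 15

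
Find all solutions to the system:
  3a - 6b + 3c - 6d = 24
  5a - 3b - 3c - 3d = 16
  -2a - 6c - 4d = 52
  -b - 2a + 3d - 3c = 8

Row-reduce the augmented matrix:
R1 ← R1 / (3).
R2 ← R2 − 5·R1.
R3 ← R3 + 2·R1.
R4 ← R4 + 2·R1.
R2 ← R2 / (7).
R1 ← R1 + 2·R2.
R3 ← R3 + 4·R2.
R4 ← R4 + 5·R2.
R3 ← R3 / (-60/7).
R1 ← R1 + 9/7·R3.
R2 ← R2 + 8/7·R3.
R4 ← R4 + 47/7·R3.
R4 ← R4 / (107/15).
R1 ← R1 − 3/5·R4.
R2 ← R2 − 23/15·R4.
R3 ← R3 − 7/15·R4.
Reading off the reduced rows gives a = -4, b = -3, c = -4, d = -5.

a = -4, b = -3, c = -4, d = -5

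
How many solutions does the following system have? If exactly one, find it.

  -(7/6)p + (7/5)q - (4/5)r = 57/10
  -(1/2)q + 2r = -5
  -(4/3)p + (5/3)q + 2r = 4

Row-reduce the augmented matrix:
R1 ← R1 / (-7/6).
R3 ← R3 + 4/3·R1.
R2 ← R2 / (-1/2).
R1 ← R1 + 6/5·R2.
R3 ← R3 − 1/15·R2.
R3 ← R3 / (334/105).
R1 ← R1 + 144/35·R3.
R2 ← R2 + 4·R3.
Reading off the reduced rows gives p = 3, q = 6, r = -1.

p = 3, q = 6, r = -1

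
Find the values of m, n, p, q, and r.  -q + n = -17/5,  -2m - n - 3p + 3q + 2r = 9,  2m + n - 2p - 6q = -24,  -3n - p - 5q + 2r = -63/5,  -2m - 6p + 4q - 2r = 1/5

m = -1, n = -2/5, p = 9/5, q = 3, r = 3/2

Row-reduce the augmented matrix:
Swap R1 and R2.
R1 ← R1 / (-2).
R3 ← R3 − 2·R1.
R5 ← R5 + 2·R1.
R1 ← R1 − 1/2·R2.
R4 ← R4 + 3·R2.
R5 ← R5 − 1·R2.
R3 ← R3 / (-5).
R1 ← R1 − 3/2·R3.
R4 ← R4 + 1·R3.
R5 ← R5 + 3·R3.
R4 ← R4 / (-37/5).
R1 ← R1 + 19/10·R4.
R2 ← R2 + 1·R4.
R3 ← R3 − 3/5·R4.
R5 ← R5 − 19/5·R4.
R5 ← R5 / (-162/37).
R1 ← R1 + 30/37·R5.
R2 ← R2 + 8/37·R5.
R3 ← R3 + 10/37·R5.
R4 ← R4 + 8/37·R5.
Reading off the reduced rows gives m = -1, n = -2/5, p = 9/5, q = 3, r = 3/2.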